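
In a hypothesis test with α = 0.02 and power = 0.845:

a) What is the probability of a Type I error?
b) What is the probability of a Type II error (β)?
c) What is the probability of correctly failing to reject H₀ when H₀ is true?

Answer: a) 0.02, b) 0.155, c) 0.98

Derivation:
a) Type I error probability = α = 0.02
b) Power = P(reject H₀ | H₁ true) = 1 - β = 0.845, so Type II error probability = β = 1 - Power = 0.155
c) P(fail to reject H₀ | H₀ true) = 1 - α = 0.98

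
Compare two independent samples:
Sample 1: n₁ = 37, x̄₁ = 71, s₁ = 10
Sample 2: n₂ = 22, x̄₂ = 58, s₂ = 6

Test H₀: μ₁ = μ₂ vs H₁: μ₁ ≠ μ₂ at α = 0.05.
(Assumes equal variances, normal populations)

Pooled variance: s²_p = [36×10² + 21×6²]/(57) = 76.4211
s_p = 8.7419
SE = s_p×√(1/n₁ + 1/n₂) = 8.7419×√(1/37 + 1/22) = 2.3535
t = (x̄₁ - x̄₂)/SE = (71 - 58)/2.3535 = 5.5237
df = 57, t-critical = ±2.002
Decision: reject H₀

Answer: t = 5.5237, reject H₀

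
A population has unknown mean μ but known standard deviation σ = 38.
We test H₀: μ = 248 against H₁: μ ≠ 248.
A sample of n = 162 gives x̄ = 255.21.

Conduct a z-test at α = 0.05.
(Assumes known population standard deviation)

Standard error: SE = σ/√n = 38/√162 = 2.9856
z-statistic: z = (x̄ - μ₀)/SE = (255.21 - 248)/2.9856 = 2.4149
Critical value: ±1.960
p-value = 0.0157
Decision: reject H₀

Answer: z = 2.4149, reject H₀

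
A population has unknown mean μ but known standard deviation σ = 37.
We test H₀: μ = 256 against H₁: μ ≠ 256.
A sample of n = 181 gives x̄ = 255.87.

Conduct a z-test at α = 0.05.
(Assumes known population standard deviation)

Answer: z = -0.0473, fail to reject H₀

Derivation:
Standard error: SE = σ/√n = 37/√181 = 2.7502
z-statistic: z = (x̄ - μ₀)/SE = (255.87 - 256)/2.7502 = -0.0473
Critical value: ±1.960
p-value = 0.9623
Decision: fail to reject H₀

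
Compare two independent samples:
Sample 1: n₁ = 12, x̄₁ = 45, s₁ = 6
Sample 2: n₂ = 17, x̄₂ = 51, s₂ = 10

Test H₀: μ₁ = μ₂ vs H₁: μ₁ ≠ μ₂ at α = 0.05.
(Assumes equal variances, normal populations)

Answer: t = -1.8508, fail to reject H₀

Derivation:
Pooled variance: s²_p = [11×6² + 16×10²]/(27) = 73.9259
s_p = 8.5980
SE = s_p×√(1/n₁ + 1/n₂) = 8.5980×√(1/12 + 1/17) = 3.2418
t = (x̄₁ - x̄₂)/SE = (45 - 51)/3.2418 = -1.8508
df = 27, t-critical = ±2.052
Decision: fail to reject H₀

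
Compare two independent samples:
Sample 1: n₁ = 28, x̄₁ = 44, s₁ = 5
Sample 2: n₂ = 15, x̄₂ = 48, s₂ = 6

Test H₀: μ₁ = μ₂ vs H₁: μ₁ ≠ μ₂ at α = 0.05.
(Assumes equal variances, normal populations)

Answer: t = -2.3313, reject H₀

Derivation:
Pooled variance: s²_p = [27×5² + 14×6²]/(41) = 28.7561
s_p = 5.3625
SE = s_p×√(1/n₁ + 1/n₂) = 5.3625×√(1/28 + 1/15) = 1.7158
t = (x̄₁ - x̄₂)/SE = (44 - 48)/1.7158 = -2.3313
df = 41, t-critical = ±2.020
Decision: reject H₀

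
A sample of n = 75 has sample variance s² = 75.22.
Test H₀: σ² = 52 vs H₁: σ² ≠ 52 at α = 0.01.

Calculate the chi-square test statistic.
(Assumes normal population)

df = n - 1 = 74
χ² = (n-1)s²/σ₀² = 74×75.22/52 = 107.0438
Critical values: χ²_{0.995,74} = 46.417, χ²_{0.005,74} = 109.074
Rejection region: χ² < 46.417 or χ² > 109.074
Decision: fail to reject H₀

Answer: χ² = 107.0438, fail to reject H₀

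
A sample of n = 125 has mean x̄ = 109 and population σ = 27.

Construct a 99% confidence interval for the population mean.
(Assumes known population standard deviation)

Confidence level: 99%, α = 0.01
z_0.005 = 2.576
SE = σ/√n = 27/√125 = 2.4150
Margin of error = 2.576 × 2.4150 = 6.2210
CI: x̄ ± margin = 109 ± 6.2210
CI: (102.7790, 115.2210)

Answer: (102.7790, 115.2210)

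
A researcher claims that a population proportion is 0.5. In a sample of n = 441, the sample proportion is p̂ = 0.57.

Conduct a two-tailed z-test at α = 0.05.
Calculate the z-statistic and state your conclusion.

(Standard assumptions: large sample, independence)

H₀: p = 0.5, H₁: p ≠ 0.5
Standard error: SE = √(p₀(1-p₀)/n) = √(0.5×0.5/441) = 0.023810
z-statistic: z = (p̂ - p₀)/SE = (0.57 - 0.5)/0.023810 = 2.9399
Critical value: z_0.025 = ±1.960
p-value = 0.0033
Decision: reject H₀ at α = 0.05

Answer: z = 2.9399, reject H₀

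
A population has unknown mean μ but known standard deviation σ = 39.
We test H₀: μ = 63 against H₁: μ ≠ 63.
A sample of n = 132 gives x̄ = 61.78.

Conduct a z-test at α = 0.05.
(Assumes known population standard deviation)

Answer: z = -0.3594, fail to reject H₀

Derivation:
Standard error: SE = σ/√n = 39/√132 = 3.3945
z-statistic: z = (x̄ - μ₀)/SE = (61.78 - 63)/3.3945 = -0.3594
Critical value: ±1.960
p-value = 0.7193
Decision: fail to reject H₀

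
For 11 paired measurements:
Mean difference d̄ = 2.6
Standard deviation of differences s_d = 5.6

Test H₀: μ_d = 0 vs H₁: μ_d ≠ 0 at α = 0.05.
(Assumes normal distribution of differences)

Answer: t = 1.5398, fail to reject H₀

Derivation:
df = n - 1 = 10
SE = s_d/√n = 5.6/√11 = 1.6885
t = d̄/SE = 2.6/1.6885 = 1.5398
Critical value: t_{0.025,10} = ±2.228
p-value ≈ 0.1546
Decision: fail to reject H₀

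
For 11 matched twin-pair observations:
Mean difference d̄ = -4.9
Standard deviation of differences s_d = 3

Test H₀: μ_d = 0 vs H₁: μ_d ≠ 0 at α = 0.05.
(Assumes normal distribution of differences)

df = n - 1 = 10
SE = s_d/√n = 3/√11 = 0.9045
t = d̄/SE = -4.9/0.9045 = -5.4174
Critical value: t_{0.025,10} = ±2.228
p-value ≈ 0.0003
Decision: reject H₀

Answer: t = -5.4174, reject H₀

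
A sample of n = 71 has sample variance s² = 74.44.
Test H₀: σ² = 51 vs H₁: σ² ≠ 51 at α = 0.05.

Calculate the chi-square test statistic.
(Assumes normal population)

Answer: χ² = 102.1725, reject H₀

Derivation:
df = n - 1 = 70
χ² = (n-1)s²/σ₀² = 70×74.44/51 = 102.1725
Critical values: χ²_{0.975,70} = 48.758, χ²_{0.025,70} = 95.023
Rejection region: χ² < 48.758 or χ² > 95.023
Decision: reject H₀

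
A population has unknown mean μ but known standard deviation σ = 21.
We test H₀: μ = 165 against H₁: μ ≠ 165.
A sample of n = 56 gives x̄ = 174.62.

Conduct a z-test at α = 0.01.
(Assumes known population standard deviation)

Standard error: SE = σ/√n = 21/√56 = 2.8062
z-statistic: z = (x̄ - μ₀)/SE = (174.62 - 165)/2.8062 = 3.4281
Critical value: ±2.576
p-value = 0.0006
Decision: reject H₀

Answer: z = 3.4281, reject H₀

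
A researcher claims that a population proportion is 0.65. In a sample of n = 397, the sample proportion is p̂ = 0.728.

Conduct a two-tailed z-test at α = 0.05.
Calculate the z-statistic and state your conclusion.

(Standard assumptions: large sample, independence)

Answer: z = 3.2584, reject H₀

Derivation:
H₀: p = 0.65, H₁: p ≠ 0.65
Standard error: SE = √(p₀(1-p₀)/n) = √(0.65×0.35/397) = 0.023938
z-statistic: z = (p̂ - p₀)/SE = (0.728 - 0.65)/0.023938 = 3.2584
Critical value: z_0.025 = ±1.960
p-value = 0.0011
Decision: reject H₀ at α = 0.05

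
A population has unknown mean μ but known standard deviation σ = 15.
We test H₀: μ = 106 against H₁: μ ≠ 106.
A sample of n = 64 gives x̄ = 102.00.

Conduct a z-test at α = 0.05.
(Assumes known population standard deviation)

Answer: z = -2.1333, reject H₀

Derivation:
Standard error: SE = σ/√n = 15/√64 = 1.8750
z-statistic: z = (x̄ - μ₀)/SE = (102.00 - 106)/1.8750 = -2.1333
Critical value: ±1.960
p-value = 0.0329
Decision: reject H₀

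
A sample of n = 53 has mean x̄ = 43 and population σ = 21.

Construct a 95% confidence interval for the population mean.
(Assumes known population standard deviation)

Answer: (37.3462, 48.6538)

Derivation:
Confidence level: 95%, α = 0.05
z_0.025 = 1.960
SE = σ/√n = 21/√53 = 2.8846
Margin of error = 1.960 × 2.8846 = 5.6538
CI: x̄ ± margin = 43 ± 5.6538
CI: (37.3462, 48.6538)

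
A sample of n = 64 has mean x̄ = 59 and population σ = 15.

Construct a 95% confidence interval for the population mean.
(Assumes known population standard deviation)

Confidence level: 95%, α = 0.05
z_0.025 = 1.960
SE = σ/√n = 15/√64 = 1.8750
Margin of error = 1.960 × 1.8750 = 3.6750
CI: x̄ ± margin = 59 ± 3.6750
CI: (55.3250, 62.6750)

Answer: (55.3250, 62.6750)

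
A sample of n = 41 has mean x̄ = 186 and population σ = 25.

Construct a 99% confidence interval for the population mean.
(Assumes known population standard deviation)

Answer: (175.9425, 196.0575)

Derivation:
Confidence level: 99%, α = 0.01
z_0.005 = 2.576
SE = σ/√n = 25/√41 = 3.9043
Margin of error = 2.576 × 3.9043 = 10.0575
CI: x̄ ± margin = 186 ± 10.0575
CI: (175.9425, 196.0575)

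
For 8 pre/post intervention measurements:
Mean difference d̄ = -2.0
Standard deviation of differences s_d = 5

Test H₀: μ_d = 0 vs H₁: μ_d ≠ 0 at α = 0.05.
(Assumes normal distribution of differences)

Answer: t = -1.1313, fail to reject H₀

Derivation:
df = n - 1 = 7
SE = s_d/√n = 5/√8 = 1.7678
t = d̄/SE = -2.0/1.7678 = -1.1313
Critical value: t_{0.025,7} = ±2.365
p-value ≈ 0.2952
Decision: fail to reject H₀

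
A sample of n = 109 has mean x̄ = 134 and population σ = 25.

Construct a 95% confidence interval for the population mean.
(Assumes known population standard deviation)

Answer: (129.3066, 138.6934)

Derivation:
Confidence level: 95%, α = 0.05
z_0.025 = 1.960
SE = σ/√n = 25/√109 = 2.3946
Margin of error = 1.960 × 2.3946 = 4.6934
CI: x̄ ± margin = 134 ± 4.6934
CI: (129.3066, 138.6934)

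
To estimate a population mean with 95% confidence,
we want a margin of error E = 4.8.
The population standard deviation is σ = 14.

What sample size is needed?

Answer: n = 33

Derivation:
z_0.025 = 1.960
n = (z×σ/E)² = (1.960×14/4.8)²
n = 32.6803
Round up: n = 33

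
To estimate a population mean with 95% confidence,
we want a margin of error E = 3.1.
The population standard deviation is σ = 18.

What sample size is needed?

z_0.025 = 1.960
n = (z×σ/E)² = (1.960×18/3.1)²
n = 129.5191
Round up: n = 130

Answer: n = 130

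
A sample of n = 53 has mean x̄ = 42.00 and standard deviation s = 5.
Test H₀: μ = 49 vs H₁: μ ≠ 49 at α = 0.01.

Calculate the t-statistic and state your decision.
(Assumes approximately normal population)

df = n - 1 = 52
SE = s/√n = 5/√53 = 0.6868
t = (x̄ - μ₀)/SE = (42.00 - 49)/0.6868 = -10.1922
Critical value: t_{0.005,52} = ±2.674
p-value < 0.0001
Decision: reject H₀

Answer: t = -10.1922, reject H₀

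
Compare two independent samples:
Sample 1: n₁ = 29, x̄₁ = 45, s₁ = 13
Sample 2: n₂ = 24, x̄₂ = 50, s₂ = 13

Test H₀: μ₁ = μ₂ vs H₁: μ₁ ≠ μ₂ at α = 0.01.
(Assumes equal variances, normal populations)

Answer: t = -1.3938, fail to reject H₀

Derivation:
Pooled variance: s²_p = [28×13² + 23×13²]/(51) = 169.0000
s_p = 13.0000
SE = s_p×√(1/n₁ + 1/n₂) = 13.0000×√(1/29 + 1/24) = 3.5874
t = (x̄₁ - x̄₂)/SE = (45 - 50)/3.5874 = -1.3938
df = 51, t-critical = ±2.676
Decision: fail to reject H₀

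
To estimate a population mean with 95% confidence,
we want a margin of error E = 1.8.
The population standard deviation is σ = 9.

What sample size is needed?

Answer: n = 97

Derivation:
z_0.025 = 1.960
n = (z×σ/E)² = (1.960×9/1.8)²
n = 96.0400
Round up: n = 97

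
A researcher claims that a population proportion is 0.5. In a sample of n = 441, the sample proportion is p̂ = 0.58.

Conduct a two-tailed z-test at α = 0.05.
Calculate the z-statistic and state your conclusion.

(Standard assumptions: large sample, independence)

H₀: p = 0.5, H₁: p ≠ 0.5
Standard error: SE = √(p₀(1-p₀)/n) = √(0.5×0.5/441) = 0.023810
z-statistic: z = (p̂ - p₀)/SE = (0.58 - 0.5)/0.023810 = 3.3599
Critical value: z_0.025 = ±1.960
p-value = 0.0008
Decision: reject H₀ at α = 0.05

Answer: z = 3.3599, reject H₀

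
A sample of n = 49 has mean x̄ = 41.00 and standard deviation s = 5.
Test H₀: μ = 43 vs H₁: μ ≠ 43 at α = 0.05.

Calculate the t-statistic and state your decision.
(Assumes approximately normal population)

Answer: t = -2.7999, reject H₀

Derivation:
df = n - 1 = 48
SE = s/√n = 5/√49 = 0.7143
t = (x̄ - μ₀)/SE = (41.00 - 43)/0.7143 = -2.7999
Critical value: t_{0.025,48} = ±2.011
p-value ≈ 0.0073
Decision: reject H₀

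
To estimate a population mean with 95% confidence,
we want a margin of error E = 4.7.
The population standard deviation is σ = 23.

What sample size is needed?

z_0.025 = 1.960
n = (z×σ/E)² = (1.960×23/4.7)²
n = 91.9967
Round up: n = 92

Answer: n = 92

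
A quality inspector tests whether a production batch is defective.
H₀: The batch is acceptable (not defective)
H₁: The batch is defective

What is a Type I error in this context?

Answer: Rejecting an acceptable batch

Derivation:
Type I error (α): Rejecting H₀ when H₀ is true
Type II error (β): Failing to reject H₀ when H₁ is true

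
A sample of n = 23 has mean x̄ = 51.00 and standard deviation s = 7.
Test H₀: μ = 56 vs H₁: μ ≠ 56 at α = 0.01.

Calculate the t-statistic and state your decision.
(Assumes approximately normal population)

Answer: t = -3.4256, reject H₀

Derivation:
df = n - 1 = 22
SE = s/√n = 7/√23 = 1.4596
t = (x̄ - μ₀)/SE = (51.00 - 56)/1.4596 = -3.4256
Critical value: t_{0.005,22} = ±2.819
p-value ≈ 0.0024
Decision: reject H₀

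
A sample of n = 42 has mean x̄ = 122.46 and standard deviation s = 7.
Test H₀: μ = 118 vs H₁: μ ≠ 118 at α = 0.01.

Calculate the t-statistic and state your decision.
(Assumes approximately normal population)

Answer: t = 4.1292, reject H₀

Derivation:
df = n - 1 = 41
SE = s/√n = 7/√42 = 1.0801
t = (x̄ - μ₀)/SE = (122.46 - 118)/1.0801 = 4.1292
Critical value: t_{0.005,41} = ±2.701
p-value ≈ 0.0002
Decision: reject H₀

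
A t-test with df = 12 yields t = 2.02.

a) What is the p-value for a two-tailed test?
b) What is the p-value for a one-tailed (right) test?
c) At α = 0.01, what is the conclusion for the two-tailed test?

Using t-distribution with df = 12:
a) Two-tailed: p = 2×P(T > 2.02) = 0.0663
b) One-tailed: p = P(T > 2.02) = 0.0331
c) 0.0663 ≥ 0.01, fail to reject H₀

Answer: a) 0.0663, b) 0.0331, c) fail to reject H₀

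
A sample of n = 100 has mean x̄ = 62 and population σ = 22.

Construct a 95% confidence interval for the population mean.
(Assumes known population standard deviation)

Confidence level: 95%, α = 0.05
z_0.025 = 1.960
SE = σ/√n = 22/√100 = 2.2000
Margin of error = 1.960 × 2.2000 = 4.3120
CI: x̄ ± margin = 62 ± 4.3120
CI: (57.6880, 66.3120)

Answer: (57.6880, 66.3120)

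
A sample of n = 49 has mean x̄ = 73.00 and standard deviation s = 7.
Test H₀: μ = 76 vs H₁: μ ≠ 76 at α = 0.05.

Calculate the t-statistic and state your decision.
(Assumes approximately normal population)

df = n - 1 = 48
SE = s/√n = 7/√49 = 1.0000
t = (x̄ - μ₀)/SE = (73.00 - 76)/1.0000 = -3.0000
Critical value: t_{0.025,48} = ±2.011
p-value ≈ 0.0043
Decision: reject H₀

Answer: t = -3.0000, reject H₀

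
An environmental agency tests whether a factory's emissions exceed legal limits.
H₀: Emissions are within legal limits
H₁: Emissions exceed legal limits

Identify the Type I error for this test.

Answer: Citing a compliant factory for excess emissions

Derivation:
Type I error (α): Rejecting H₀ when H₀ is true
Type II error (β): Failing to reject H₀ when H₁ is true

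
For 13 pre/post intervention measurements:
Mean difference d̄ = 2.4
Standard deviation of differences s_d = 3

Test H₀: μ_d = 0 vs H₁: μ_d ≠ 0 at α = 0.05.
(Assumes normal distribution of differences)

Answer: t = 2.8843, reject H₀

Derivation:
df = n - 1 = 12
SE = s_d/√n = 3/√13 = 0.8321
t = d̄/SE = 2.4/0.8321 = 2.8843
Critical value: t_{0.025,12} = ±2.179
p-value ≈ 0.0137
Decision: reject H₀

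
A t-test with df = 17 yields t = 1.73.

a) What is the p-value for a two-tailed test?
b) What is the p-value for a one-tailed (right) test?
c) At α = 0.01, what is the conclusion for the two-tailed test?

Answer: a) 0.1017, b) 0.0509, c) fail to reject H₀

Derivation:
Using t-distribution with df = 17:
a) Two-tailed: p = 2×P(T > 1.73) = 0.1017
b) One-tailed: p = P(T > 1.73) = 0.0509
c) 0.1017 ≥ 0.01, fail to reject H₀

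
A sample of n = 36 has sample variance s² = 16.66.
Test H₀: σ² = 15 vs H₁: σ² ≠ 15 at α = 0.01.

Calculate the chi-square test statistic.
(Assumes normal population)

Answer: χ² = 38.8733, fail to reject H₀

Derivation:
df = n - 1 = 35
χ² = (n-1)s²/σ₀² = 35×16.66/15 = 38.8733
Critical values: χ²_{0.995,35} = 17.192, χ²_{0.005,35} = 60.275
Rejection region: χ² < 17.192 or χ² > 60.275
Decision: fail to reject H₀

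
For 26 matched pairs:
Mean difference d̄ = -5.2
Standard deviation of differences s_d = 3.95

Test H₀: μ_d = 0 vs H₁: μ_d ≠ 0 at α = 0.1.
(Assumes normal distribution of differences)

Answer: t = -6.7123, reject H₀

Derivation:
df = n - 1 = 25
SE = s_d/√n = 3.95/√26 = 0.7747
t = d̄/SE = -5.2/0.7747 = -6.7123
Critical value: t_{0.05,25} = ±1.708
p-value < 0.0001
Decision: reject H₀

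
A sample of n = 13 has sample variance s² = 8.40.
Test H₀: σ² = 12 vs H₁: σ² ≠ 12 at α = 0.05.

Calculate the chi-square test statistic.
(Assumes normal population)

df = n - 1 = 12
χ² = (n-1)s²/σ₀² = 12×8.40/12 = 8.4000
Critical values: χ²_{0.975,12} = 4.404, χ²_{0.025,12} = 23.337
Rejection region: χ² < 4.404 or χ² > 23.337
Decision: fail to reject H₀

Answer: χ² = 8.4000, fail to reject H₀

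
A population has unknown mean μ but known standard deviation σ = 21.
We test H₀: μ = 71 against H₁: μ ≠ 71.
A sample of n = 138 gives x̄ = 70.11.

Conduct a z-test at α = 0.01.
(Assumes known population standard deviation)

Answer: z = -0.4979, fail to reject H₀

Derivation:
Standard error: SE = σ/√n = 21/√138 = 1.7876
z-statistic: z = (x̄ - μ₀)/SE = (70.11 - 71)/1.7876 = -0.4979
Critical value: ±2.576
p-value = 0.6186
Decision: fail to reject H₀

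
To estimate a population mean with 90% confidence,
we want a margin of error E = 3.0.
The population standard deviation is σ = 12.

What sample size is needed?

z_0.05 = 1.645
n = (z×σ/E)² = (1.645×12/3.0)²
n = 43.2964
Round up: n = 44

Answer: n = 44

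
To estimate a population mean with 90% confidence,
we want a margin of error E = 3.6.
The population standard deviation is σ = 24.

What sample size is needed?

Answer: n = 121

Derivation:
z_0.05 = 1.645
n = (z×σ/E)² = (1.645×24/3.6)²
n = 120.2678
Round up: n = 121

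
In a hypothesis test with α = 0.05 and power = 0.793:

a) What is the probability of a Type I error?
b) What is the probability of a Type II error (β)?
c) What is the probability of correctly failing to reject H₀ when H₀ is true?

Answer: a) 0.05, b) 0.207, c) 0.95

Derivation:
a) Type I error probability = α = 0.05
b) Power = P(reject H₀ | H₁ true) = 1 - β = 0.793, so Type II error probability = β = 1 - Power = 0.207
c) P(fail to reject H₀ | H₀ true) = 1 - α = 0.95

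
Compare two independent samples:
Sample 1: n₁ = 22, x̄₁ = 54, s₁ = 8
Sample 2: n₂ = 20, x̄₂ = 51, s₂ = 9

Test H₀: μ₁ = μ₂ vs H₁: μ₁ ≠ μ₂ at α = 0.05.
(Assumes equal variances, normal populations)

Answer: t = 1.1437, fail to reject H₀

Derivation:
Pooled variance: s²_p = [21×8² + 19×9²]/(40) = 72.0750
s_p = 8.4897
SE = s_p×√(1/n₁ + 1/n₂) = 8.4897×√(1/22 + 1/20) = 2.6230
t = (x̄₁ - x̄₂)/SE = (54 - 51)/2.6230 = 1.1437
df = 40, t-critical = ±2.021
Decision: fail to reject H₀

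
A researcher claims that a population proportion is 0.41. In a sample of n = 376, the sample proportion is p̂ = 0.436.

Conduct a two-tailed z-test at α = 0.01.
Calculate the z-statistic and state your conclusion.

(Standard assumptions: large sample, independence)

H₀: p = 0.41, H₁: p ≠ 0.41
Standard error: SE = √(p₀(1-p₀)/n) = √(0.41×0.59/376) = 0.025364
z-statistic: z = (p̂ - p₀)/SE = (0.436 - 0.41)/0.025364 = 1.0251
Critical value: z_0.005 = ±2.576
p-value = 0.3053
Decision: fail to reject H₀ at α = 0.01

Answer: z = 1.0251, fail to reject H₀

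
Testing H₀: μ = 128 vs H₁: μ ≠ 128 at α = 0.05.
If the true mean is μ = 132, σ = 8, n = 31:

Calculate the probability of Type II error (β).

SE = σ/√n = 8/√31 = 1.4368
Critical values: μ₀ ± z_0.025×SE = 128 ± 1.960×1.4368
Acceptance region: (125.1839, 130.8161)
Under H₁ (μ = 132): z_high = (130.8161 - 132)/1.4368 = -0.8240, z_low = (125.1839 - 132)/1.4368 = -4.7439
β = P(not reject | H₁) = Φ(-0.8240) - Φ(-4.7439) ≈ 0.2050

Answer: β ≈ 0.2050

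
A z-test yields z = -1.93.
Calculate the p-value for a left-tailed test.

Answer: p-value ≈ 0.0268

Derivation:
For z = -1.93:
p = P(Z < -1.93) = Φ(-1.93) = 0.0268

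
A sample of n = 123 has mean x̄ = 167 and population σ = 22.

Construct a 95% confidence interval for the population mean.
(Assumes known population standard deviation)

Answer: (163.1119, 170.8881)

Derivation:
Confidence level: 95%, α = 0.05
z_0.025 = 1.960
SE = σ/√n = 22/√123 = 1.9837
Margin of error = 1.960 × 1.9837 = 3.8881
CI: x̄ ± margin = 167 ± 3.8881
CI: (163.1119, 170.8881)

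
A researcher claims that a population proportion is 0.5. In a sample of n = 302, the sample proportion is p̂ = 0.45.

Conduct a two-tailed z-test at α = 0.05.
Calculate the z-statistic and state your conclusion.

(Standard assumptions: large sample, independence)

Answer: z = -1.7378, fail to reject H₀

Derivation:
H₀: p = 0.5, H₁: p ≠ 0.5
Standard error: SE = √(p₀(1-p₀)/n) = √(0.5×0.5/302) = 0.028772
z-statistic: z = (p̂ - p₀)/SE = (0.45 - 0.5)/0.028772 = -1.7378
Critical value: z_0.025 = ±1.960
p-value = 0.0822
Decision: fail to reject H₀ at α = 0.05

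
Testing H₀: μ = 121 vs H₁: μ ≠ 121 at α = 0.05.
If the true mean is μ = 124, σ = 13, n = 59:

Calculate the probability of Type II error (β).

SE = σ/√n = 13/√59 = 1.6925
Critical values: μ₀ ± z_0.025×SE = 121 ± 1.960×1.6925
Acceptance region: (117.6827, 124.3173)
Under H₁ (μ = 124): z_high = (124.3173 - 124)/1.6925 = 0.1875, z_low = (117.6827 - 124)/1.6925 = -3.7325
β = P(not reject | H₁) = Φ(0.1875) - Φ(-3.7325) ≈ 0.5743

Answer: β ≈ 0.5743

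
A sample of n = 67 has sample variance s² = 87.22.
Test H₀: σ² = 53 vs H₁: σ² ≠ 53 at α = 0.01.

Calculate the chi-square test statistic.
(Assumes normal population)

df = n - 1 = 66
χ² = (n-1)s²/σ₀² = 66×87.22/53 = 108.6136
Critical values: χ²_{0.995,66} = 40.158, χ²_{0.005,66} = 99.330
Rejection region: χ² < 40.158 or χ² > 99.330
Decision: reject H₀

Answer: χ² = 108.6136, reject H₀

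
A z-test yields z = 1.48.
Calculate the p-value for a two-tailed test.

Answer: p-value ≈ 0.1389

Derivation:
For z = 1.48:
p = 2×P(Z > |1.48|) = 2×(1 - Φ(1.48)) = 0.1389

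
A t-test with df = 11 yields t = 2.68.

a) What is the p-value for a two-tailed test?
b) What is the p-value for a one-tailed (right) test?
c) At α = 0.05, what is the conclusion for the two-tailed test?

Using t-distribution with df = 11:
a) Two-tailed: p = 2×P(T > 2.68) = 0.0214
b) One-tailed: p = P(T > 2.68) = 0.0107
c) 0.0214 < 0.05, reject H₀

Answer: a) 0.0214, b) 0.0107, c) reject H₀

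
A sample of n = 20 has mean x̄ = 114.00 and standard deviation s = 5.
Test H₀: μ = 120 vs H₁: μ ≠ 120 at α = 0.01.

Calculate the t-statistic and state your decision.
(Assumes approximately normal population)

df = n - 1 = 19
SE = s/√n = 5/√20 = 1.1180
t = (x̄ - μ₀)/SE = (114.00 - 120)/1.1180 = -5.3667
Critical value: t_{0.005,19} = ±2.861
p-value < 0.0001
Decision: reject H₀

Answer: t = -5.3667, reject H₀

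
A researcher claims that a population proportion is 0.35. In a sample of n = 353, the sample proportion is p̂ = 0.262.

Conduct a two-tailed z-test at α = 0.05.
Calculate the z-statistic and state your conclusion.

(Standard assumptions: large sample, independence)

Answer: z = -3.4663, reject H₀

Derivation:
H₀: p = 0.35, H₁: p ≠ 0.35
Standard error: SE = √(p₀(1-p₀)/n) = √(0.35×0.65/353) = 0.025387
z-statistic: z = (p̂ - p₀)/SE = (0.262 - 0.35)/0.025387 = -3.4663
Critical value: z_0.025 = ±1.960
p-value = 0.0005
Decision: reject H₀ at α = 0.05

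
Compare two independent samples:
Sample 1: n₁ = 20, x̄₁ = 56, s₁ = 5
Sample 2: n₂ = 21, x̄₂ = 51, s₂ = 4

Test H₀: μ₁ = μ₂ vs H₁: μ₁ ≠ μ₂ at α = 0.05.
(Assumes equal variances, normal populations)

Answer: t = 3.5446, reject H₀

Derivation:
Pooled variance: s²_p = [19×5² + 20×4²]/(39) = 20.3846
s_p = 4.5149
SE = s_p×√(1/n₁ + 1/n₂) = 4.5149×√(1/20 + 1/21) = 1.4106
t = (x̄₁ - x̄₂)/SE = (56 - 51)/1.4106 = 3.5446
df = 39, t-critical = ±2.023
Decision: reject H₀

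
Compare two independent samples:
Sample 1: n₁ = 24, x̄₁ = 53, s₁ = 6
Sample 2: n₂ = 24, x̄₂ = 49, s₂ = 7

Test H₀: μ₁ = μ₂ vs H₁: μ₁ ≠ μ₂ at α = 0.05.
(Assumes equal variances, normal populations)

Answer: t = 2.1255, reject H₀

Derivation:
Pooled variance: s²_p = [23×6² + 23×7²]/(46) = 42.5000
s_p = 6.5192
SE = s_p×√(1/n₁ + 1/n₂) = 6.5192×√(1/24 + 1/24) = 1.8819
t = (x̄₁ - x̄₂)/SE = (53 - 49)/1.8819 = 2.1255
df = 46, t-critical = ±2.013
Decision: reject H₀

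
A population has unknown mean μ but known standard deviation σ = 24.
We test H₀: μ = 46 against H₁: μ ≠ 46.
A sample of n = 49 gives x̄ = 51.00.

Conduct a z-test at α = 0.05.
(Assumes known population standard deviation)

Standard error: SE = σ/√n = 24/√49 = 3.4286
z-statistic: z = (x̄ - μ₀)/SE = (51.00 - 46)/3.4286 = 1.4583
Critical value: ±1.960
p-value = 0.1448
Decision: fail to reject H₀

Answer: z = 1.4583, fail to reject H₀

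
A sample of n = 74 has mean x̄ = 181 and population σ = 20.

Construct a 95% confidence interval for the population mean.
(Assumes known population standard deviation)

Confidence level: 95%, α = 0.05
z_0.025 = 1.960
SE = σ/√n = 20/√74 = 2.3250
Margin of error = 1.960 × 2.3250 = 4.5570
CI: x̄ ± margin = 181 ± 4.5570
CI: (176.4430, 185.5570)

Answer: (176.4430, 185.5570)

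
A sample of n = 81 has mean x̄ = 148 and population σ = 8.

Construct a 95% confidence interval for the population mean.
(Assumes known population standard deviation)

Confidence level: 95%, α = 0.05
z_0.025 = 1.960
SE = σ/√n = 8/√81 = 0.8889
Margin of error = 1.960 × 0.8889 = 1.7422
CI: x̄ ± margin = 148 ± 1.7422
CI: (146.2578, 149.7422)

Answer: (146.2578, 149.7422)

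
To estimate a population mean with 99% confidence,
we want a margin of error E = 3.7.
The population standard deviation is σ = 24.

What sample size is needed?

z_0.005 = 2.576
n = (z×σ/E)² = (2.576×24/3.7)²
n = 279.1970
Round up: n = 280

Answer: n = 280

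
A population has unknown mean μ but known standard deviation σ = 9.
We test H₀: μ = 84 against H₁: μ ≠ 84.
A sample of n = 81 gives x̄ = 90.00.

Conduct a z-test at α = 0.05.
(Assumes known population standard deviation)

Answer: z = 6.0000, reject H₀

Derivation:
Standard error: SE = σ/√n = 9/√81 = 1.0000
z-statistic: z = (x̄ - μ₀)/SE = (90.00 - 84)/1.0000 = 6.0000
Critical value: ±1.960
p-value < 0.0001
Decision: reject H₀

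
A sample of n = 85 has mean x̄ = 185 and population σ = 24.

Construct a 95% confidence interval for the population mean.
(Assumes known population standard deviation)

Confidence level: 95%, α = 0.05
z_0.025 = 1.960
SE = σ/√n = 24/√85 = 2.6032
Margin of error = 1.960 × 2.6032 = 5.1023
CI: x̄ ± margin = 185 ± 5.1023
CI: (179.8977, 190.1023)

Answer: (179.8977, 190.1023)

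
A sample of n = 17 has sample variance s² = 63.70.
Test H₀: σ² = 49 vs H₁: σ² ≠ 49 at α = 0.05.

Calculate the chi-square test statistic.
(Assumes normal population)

df = n - 1 = 16
χ² = (n-1)s²/σ₀² = 16×63.70/49 = 20.8000
Critical values: χ²_{0.975,16} = 6.908, χ²_{0.025,16} = 28.845
Rejection region: χ² < 6.908 or χ² > 28.845
Decision: fail to reject H₀

Answer: χ² = 20.8000, fail to reject H₀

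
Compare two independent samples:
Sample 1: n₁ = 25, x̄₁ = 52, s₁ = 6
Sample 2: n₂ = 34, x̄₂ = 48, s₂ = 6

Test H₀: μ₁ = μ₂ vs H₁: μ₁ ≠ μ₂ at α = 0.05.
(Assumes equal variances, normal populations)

Answer: t = 2.5304, reject H₀

Derivation:
Pooled variance: s²_p = [24×6² + 33×6²]/(57) = 36.0000
s_p = 6.0000
SE = s_p×√(1/n₁ + 1/n₂) = 6.0000×√(1/25 + 1/34) = 1.5808
t = (x̄₁ - x̄₂)/SE = (52 - 48)/1.5808 = 2.5304
df = 57, t-critical = ±2.002
Decision: reject H₀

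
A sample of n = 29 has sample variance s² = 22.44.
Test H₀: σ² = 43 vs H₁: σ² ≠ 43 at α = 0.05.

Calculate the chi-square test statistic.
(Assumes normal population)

Answer: χ² = 14.6121, reject H₀

Derivation:
df = n - 1 = 28
χ² = (n-1)s²/σ₀² = 28×22.44/43 = 14.6121
Critical values: χ²_{0.975,28} = 15.308, χ²_{0.025,28} = 44.461
Rejection region: χ² < 15.308 or χ² > 44.461
Decision: reject H₀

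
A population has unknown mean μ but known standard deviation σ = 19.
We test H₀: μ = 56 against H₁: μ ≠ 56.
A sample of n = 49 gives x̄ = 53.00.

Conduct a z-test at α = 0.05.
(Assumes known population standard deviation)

Answer: z = -1.1053, fail to reject H₀

Derivation:
Standard error: SE = σ/√n = 19/√49 = 2.7143
z-statistic: z = (x̄ - μ₀)/SE = (53.00 - 56)/2.7143 = -1.1053
Critical value: ±1.960
p-value = 0.2690
Decision: fail to reject H₀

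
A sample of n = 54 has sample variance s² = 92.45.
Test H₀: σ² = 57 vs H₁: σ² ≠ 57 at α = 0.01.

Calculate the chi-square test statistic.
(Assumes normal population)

Answer: χ² = 85.9623, reject H₀

Derivation:
df = n - 1 = 53
χ² = (n-1)s²/σ₀² = 53×92.45/57 = 85.9623
Critical values: χ²_{0.995,53} = 30.230, χ²_{0.005,53} = 83.253
Rejection region: χ² < 30.230 or χ² > 83.253
Decision: reject H₀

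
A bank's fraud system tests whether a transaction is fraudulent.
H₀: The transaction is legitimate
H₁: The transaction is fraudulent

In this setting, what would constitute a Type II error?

Type I error: rejecting H₀ when it is actually true (false positive).
Type II error: failing to reject H₀ when H₁ is actually true (false negative).

Answer: Allowing a fraudulent transaction to go through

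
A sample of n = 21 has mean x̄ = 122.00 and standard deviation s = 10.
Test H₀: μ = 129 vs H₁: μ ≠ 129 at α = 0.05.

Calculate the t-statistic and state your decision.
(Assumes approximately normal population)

df = n - 1 = 20
SE = s/√n = 10/√21 = 2.1822
t = (x̄ - μ₀)/SE = (122.00 - 129)/2.1822 = -3.2078
Critical value: t_{0.025,20} = ±2.086
p-value ≈ 0.0044
Decision: reject H₀

Answer: t = -3.2078, reject H₀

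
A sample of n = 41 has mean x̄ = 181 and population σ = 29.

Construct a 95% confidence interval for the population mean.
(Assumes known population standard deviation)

Answer: (172.1232, 189.8768)

Derivation:
Confidence level: 95%, α = 0.05
z_0.025 = 1.960
SE = σ/√n = 29/√41 = 4.5290
Margin of error = 1.960 × 4.5290 = 8.8768
CI: x̄ ± margin = 181 ± 8.8768
CI: (172.1232, 189.8768)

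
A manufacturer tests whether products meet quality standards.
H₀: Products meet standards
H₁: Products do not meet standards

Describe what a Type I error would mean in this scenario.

Type I error (α): Rejecting H₀ when H₀ is true
Type II error (β): Failing to reject H₀ when H₁ is true

Answer: Rejecting good products that actually meet standards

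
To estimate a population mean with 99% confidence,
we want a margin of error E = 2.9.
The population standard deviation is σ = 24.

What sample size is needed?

z_0.005 = 2.576
n = (z×σ/E)² = (2.576×24/2.9)²
n = 454.4836
Round up: n = 455

Answer: n = 455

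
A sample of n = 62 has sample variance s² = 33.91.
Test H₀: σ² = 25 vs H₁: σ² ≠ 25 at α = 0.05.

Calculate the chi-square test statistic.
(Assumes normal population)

df = n - 1 = 61
χ² = (n-1)s²/σ₀² = 61×33.91/25 = 82.7404
Critical values: χ²_{0.975,61} = 41.303, χ²_{0.025,61} = 84.476
Rejection region: χ² < 41.303 or χ² > 84.476
Decision: fail to reject H₀

Answer: χ² = 82.7404, fail to reject H₀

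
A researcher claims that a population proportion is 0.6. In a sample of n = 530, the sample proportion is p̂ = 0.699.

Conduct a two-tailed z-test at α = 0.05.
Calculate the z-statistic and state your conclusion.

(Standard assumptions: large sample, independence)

H₀: p = 0.6, H₁: p ≠ 0.6
Standard error: SE = √(p₀(1-p₀)/n) = √(0.6×0.4/530) = 0.021280
z-statistic: z = (p̂ - p₀)/SE = (0.699 - 0.6)/0.021280 = 4.6523
Critical value: z_0.025 = ±1.960
p-value < 0.0001
Decision: reject H₀ at α = 0.05

Answer: z = 4.6523, reject H₀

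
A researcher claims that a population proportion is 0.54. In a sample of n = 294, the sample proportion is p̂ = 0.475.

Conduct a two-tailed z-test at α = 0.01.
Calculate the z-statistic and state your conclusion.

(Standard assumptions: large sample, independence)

Answer: z = -2.2362, fail to reject H₀

Derivation:
H₀: p = 0.54, H₁: p ≠ 0.54
Standard error: SE = √(p₀(1-p₀)/n) = √(0.54×0.46/294) = 0.029067
z-statistic: z = (p̂ - p₀)/SE = (0.475 - 0.54)/0.029067 = -2.2362
Critical value: z_0.005 = ±2.576
p-value = 0.0253
Decision: fail to reject H₀ at α = 0.01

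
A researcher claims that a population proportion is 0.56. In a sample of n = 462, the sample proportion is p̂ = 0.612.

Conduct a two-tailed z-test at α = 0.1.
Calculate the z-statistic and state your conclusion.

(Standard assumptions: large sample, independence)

Answer: z = 2.2517, reject H₀

Derivation:
H₀: p = 0.56, H₁: p ≠ 0.56
Standard error: SE = √(p₀(1-p₀)/n) = √(0.56×0.44/462) = 0.023094
z-statistic: z = (p̂ - p₀)/SE = (0.612 - 0.56)/0.023094 = 2.2517
Critical value: z_0.05 = ±1.645
p-value = 0.0243
Decision: reject H₀ at α = 0.1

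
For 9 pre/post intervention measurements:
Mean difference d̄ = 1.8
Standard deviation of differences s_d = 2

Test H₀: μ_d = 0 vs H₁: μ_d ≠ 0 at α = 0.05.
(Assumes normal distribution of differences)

Answer: t = 2.6999, reject H₀

Derivation:
df = n - 1 = 8
SE = s_d/√n = 2/√9 = 0.6667
t = d̄/SE = 1.8/0.6667 = 2.6999
Critical value: t_{0.025,8} = ±2.306
p-value ≈ 0.0271
Decision: reject H₀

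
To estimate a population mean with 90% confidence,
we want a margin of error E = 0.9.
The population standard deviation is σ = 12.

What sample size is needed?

Answer: n = 482

Derivation:
z_0.05 = 1.645
n = (z×σ/E)² = (1.645×12/0.9)²
n = 481.0711
Round up: n = 482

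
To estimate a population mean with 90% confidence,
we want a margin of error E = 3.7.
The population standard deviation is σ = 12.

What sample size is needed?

Answer: n = 29

Derivation:
z_0.05 = 1.645
n = (z×σ/E)² = (1.645×12/3.7)²
n = 28.4637
Round up: n = 29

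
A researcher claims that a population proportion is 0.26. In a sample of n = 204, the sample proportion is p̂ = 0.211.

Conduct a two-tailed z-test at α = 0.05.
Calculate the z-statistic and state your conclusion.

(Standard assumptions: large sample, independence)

H₀: p = 0.26, H₁: p ≠ 0.26
Standard error: SE = √(p₀(1-p₀)/n) = √(0.26×0.74/204) = 0.030711
z-statistic: z = (p̂ - p₀)/SE = (0.211 - 0.26)/0.030711 = -1.5955
Critical value: z_0.025 = ±1.960
p-value = 0.1106
Decision: fail to reject H₀ at α = 0.05

Answer: z = -1.5955, fail to reject H₀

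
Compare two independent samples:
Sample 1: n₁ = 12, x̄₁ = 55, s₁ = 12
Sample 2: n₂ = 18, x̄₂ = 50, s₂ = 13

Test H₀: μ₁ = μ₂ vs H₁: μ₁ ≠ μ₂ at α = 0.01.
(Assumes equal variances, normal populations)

Answer: t = 1.0634, fail to reject H₀

Derivation:
Pooled variance: s²_p = [11×12² + 17×13²]/(28) = 159.1786
s_p = 12.6166
SE = s_p×√(1/n₁ + 1/n₂) = 12.6166×√(1/12 + 1/18) = 4.7019
t = (x̄₁ - x̄₂)/SE = (55 - 50)/4.7019 = 1.0634
df = 28, t-critical = ±2.763
Decision: fail to reject H₀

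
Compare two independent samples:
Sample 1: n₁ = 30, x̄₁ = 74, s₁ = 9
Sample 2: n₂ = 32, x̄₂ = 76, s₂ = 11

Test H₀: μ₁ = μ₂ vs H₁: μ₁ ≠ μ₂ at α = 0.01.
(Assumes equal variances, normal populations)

Pooled variance: s²_p = [29×9² + 31×11²]/(60) = 101.6667
s_p = 10.0830
SE = s_p×√(1/n₁ + 1/n₂) = 10.0830×√(1/30 + 1/32) = 2.5624
t = (x̄₁ - x̄₂)/SE = (74 - 76)/2.5624 = -0.7805
df = 60, t-critical = ±2.660
Decision: fail to reject H₀

Answer: t = -0.7805, fail to reject H₀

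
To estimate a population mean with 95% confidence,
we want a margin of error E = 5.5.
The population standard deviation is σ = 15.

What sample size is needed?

z_0.025 = 1.960
n = (z×σ/E)² = (1.960×15/5.5)²
n = 28.5739
Round up: n = 29

Answer: n = 29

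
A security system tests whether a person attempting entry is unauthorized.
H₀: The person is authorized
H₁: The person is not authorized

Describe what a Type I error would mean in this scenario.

Answer: Denying entry to an authorized person

Derivation:
Type I error: rejecting H₀ when it is actually true (false positive).
Type II error: failing to reject H₀ when H₁ is actually true (false negative).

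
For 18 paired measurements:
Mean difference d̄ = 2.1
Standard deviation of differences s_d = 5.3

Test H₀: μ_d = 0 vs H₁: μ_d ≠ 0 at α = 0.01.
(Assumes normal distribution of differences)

df = n - 1 = 17
SE = s_d/√n = 5.3/√18 = 1.2492
t = d̄/SE = 2.1/1.2492 = 1.6811
Critical value: t_{0.005,17} = ±2.898
p-value ≈ 0.1110
Decision: fail to reject H₀

Answer: t = 1.6811, fail to reject H₀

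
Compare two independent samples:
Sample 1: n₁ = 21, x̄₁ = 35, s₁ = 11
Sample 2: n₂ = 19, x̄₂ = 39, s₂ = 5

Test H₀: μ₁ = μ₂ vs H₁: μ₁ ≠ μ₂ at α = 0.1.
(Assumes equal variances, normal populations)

Answer: t = -1.4536, fail to reject H₀

Derivation:
Pooled variance: s²_p = [20×11² + 18×5²]/(38) = 75.5263
s_p = 8.6906
SE = s_p×√(1/n₁ + 1/n₂) = 8.6906×√(1/21 + 1/19) = 2.7517
t = (x̄₁ - x̄₂)/SE = (35 - 39)/2.7517 = -1.4536
df = 38, t-critical = ±1.686
Decision: fail to reject H₀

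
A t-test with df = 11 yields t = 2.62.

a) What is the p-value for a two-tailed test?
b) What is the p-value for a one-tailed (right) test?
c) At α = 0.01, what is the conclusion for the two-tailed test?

Answer: a) 0.0238, b) 0.0119, c) fail to reject H₀

Derivation:
Using t-distribution with df = 11:
a) Two-tailed: p = 2×P(T > 2.62) = 0.0238
b) One-tailed: p = P(T > 2.62) = 0.0119
c) 0.0238 ≥ 0.01, fail to reject H₀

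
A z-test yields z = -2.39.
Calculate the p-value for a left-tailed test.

Answer: p-value ≈ 0.0084

Derivation:
For z = -2.39:
p = P(Z < -2.39) = Φ(-2.39) = 0.0084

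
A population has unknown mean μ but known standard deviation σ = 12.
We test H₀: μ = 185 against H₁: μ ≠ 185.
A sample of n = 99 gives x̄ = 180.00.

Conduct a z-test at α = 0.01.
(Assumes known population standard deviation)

Answer: z = -4.1459, reject H₀

Derivation:
Standard error: SE = σ/√n = 12/√99 = 1.2060
z-statistic: z = (x̄ - μ₀)/SE = (180.00 - 185)/1.2060 = -4.1459
Critical value: ±2.576
p-value < 0.0001
Decision: reject H₀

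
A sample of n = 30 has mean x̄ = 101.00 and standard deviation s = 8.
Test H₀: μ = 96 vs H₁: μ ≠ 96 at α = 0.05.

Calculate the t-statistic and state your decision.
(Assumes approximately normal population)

df = n - 1 = 29
SE = s/√n = 8/√30 = 1.4606
t = (x̄ - μ₀)/SE = (101.00 - 96)/1.4606 = 3.4233
Critical value: t_{0.025,29} = ±2.045
p-value ≈ 0.0019
Decision: reject H₀

Answer: t = 3.4233, reject H₀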